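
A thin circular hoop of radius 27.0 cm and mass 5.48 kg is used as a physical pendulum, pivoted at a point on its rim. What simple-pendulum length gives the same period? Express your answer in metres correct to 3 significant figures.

0.540 m

The equivalent simple-pendulum length is L_eq = I/(md), where I is about the pivot and d = 0.2700 m.
I_cm = mR² = 0.3995 kg·m², so I = I_cm + md² = 0.3995 + 0.3995 = 0.7990 kg·m².
L_eq = 0.7990/(5.48 × 0.2700) = 0.540 m.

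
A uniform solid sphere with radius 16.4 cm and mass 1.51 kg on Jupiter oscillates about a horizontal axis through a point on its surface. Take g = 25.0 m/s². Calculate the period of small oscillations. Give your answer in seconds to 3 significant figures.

0.602 s

I_cm = (2/5)mr² = 0.01625 kg·m². The pivot is at distance d = 0.164 m from the centre of mass.
By the parallel-axis theorem, I = I_cm + md² = 0.01625 + 0.04061 = 0.05686 kg·m².
T = 2π√(I/(mgd)) = 2π√(0.05686/(1.51 × 25.0 × 0.164)) = 0.602 s.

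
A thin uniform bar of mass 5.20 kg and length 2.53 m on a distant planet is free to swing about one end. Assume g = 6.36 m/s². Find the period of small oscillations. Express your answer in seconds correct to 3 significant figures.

3.24 s

For a physical pendulum T = 2π√(I/(mgd)), with d = 1.265 m from pivot to centre of mass.
I_cm = mL²/12 = 5.20 × 2.53²/12 = 2.774 kg·m²; I = I_cm + md² = 2.774 + 5.20 × 1.265² = 11.09 kg·m².
T = 2π√(11.09/(5.20 × 6.36 × 1.265)) = 3.24 s.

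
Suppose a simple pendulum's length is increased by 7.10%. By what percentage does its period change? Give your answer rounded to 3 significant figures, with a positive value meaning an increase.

3.49%

T ∝ √L, so T'/T = √(1.071) = 1.035.
Percentage change in T = (1.035 − 1) × 100% = 3.49%.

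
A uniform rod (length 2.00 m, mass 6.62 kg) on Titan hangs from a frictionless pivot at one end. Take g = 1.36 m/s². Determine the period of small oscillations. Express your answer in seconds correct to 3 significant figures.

For a physical pendulum T = 2π√(I/(mgd)), with d = 1.000 m from pivot to centre of mass.
I_cm = mL²/12 = 6.62 × 2.00²/12 = 2.207 kg·m²; I = I_cm + md² = 2.207 + 6.62 × 1.000² = 8.827 kg·m².
T = 2π√(8.827/(6.62 × 1.36 × 1.000)) = 6.22 s.

6.22 s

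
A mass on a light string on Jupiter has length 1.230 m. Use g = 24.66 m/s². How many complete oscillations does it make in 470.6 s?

T = 2π√(L/g) = 2π√(1.230/24.66) = 1.4033 s.
Number of complete oscillations = ⌊470.6/1.4033⌋ = ⌊335.36⌋ = 335.

335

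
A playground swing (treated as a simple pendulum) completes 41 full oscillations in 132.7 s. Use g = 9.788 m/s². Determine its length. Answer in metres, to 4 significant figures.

2.597 m

T = 132.7/41 = 3.2366 s.
From T = 2π√(L/g), L = gT²/(4π²) = 9.788 × 3.2366²/(4π²) = 2.597 m.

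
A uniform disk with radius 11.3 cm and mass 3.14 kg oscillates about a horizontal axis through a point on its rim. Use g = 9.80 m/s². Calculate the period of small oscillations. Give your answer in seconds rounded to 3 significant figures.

0.826 s

I_cm = ½mr² = 0.02005 kg·m². The pivot is at distance d = 0.113 m from the centre of mass.
By the parallel-axis theorem, I = I_cm + md² = 0.02005 + 0.04009 = 0.06014 kg·m².
T = 2π√(I/(mgd)) = 2π√(0.06014/(3.14 × 9.80 × 0.113)) = 0.826 s.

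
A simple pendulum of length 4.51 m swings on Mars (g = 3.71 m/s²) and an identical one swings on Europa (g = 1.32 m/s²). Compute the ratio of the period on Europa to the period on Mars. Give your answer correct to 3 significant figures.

T ∝ 1/√g, so T₂/T₁ = √(g₁/g₂) = √(3.71/1.32) = 1.68.

1.68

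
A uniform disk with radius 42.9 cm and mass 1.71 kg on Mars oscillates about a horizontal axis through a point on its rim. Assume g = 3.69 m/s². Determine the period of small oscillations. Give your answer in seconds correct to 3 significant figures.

I_cm = ½mr² = 0.1574 kg·m². The pivot is at distance d = 0.429 m from the centre of mass.
By the parallel-axis theorem, I = I_cm + md² = 0.1574 + 0.3147 = 0.4721 kg·m².
T = 2π√(I/(mgd)) = 2π√(0.4721/(1.71 × 3.69 × 0.429)) = 2.62 s.

2.62 s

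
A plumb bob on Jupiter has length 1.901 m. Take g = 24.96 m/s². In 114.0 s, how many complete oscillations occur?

T = 2π√(L/g) = 2π√(1.901/24.96) = 1.7340 s.
Number of complete oscillations = ⌊114.0/1.7340⌋ = ⌊65.744⌋ = 65.

65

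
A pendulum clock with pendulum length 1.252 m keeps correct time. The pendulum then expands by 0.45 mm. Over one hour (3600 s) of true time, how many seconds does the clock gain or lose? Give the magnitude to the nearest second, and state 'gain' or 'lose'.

T ∝ √L, so T'/T = √(1.25245/1.252) = 1.00018.
In 3600 s of true time the clock registers 3600/1.00018 = 3599.4 s, so it loses 1 s.

lose 1 s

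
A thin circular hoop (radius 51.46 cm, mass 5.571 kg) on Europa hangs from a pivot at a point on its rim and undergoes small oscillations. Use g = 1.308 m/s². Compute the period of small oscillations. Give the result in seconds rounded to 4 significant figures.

5.573 s

I_cm = mr² = 1.4753 kg·m². The pivot is at distance d = 0.5146 m from the centre of mass.
By the parallel-axis theorem, I = I_cm + md² = 1.4753 + 1.4753 = 2.9505 kg·m².
T = 2π√(I/(mgd)) = 2π√(2.9505/(5.571 × 1.308 × 0.5146)) = 5.573 s.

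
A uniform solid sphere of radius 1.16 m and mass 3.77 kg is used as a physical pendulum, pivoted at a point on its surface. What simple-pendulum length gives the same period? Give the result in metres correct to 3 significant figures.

1.62 m

The equivalent simple-pendulum length is L_eq = I/(md), where I is about the pivot and d = 1.160 m.
I_cm = (2/5)mR² = 2.029 kg·m², so I = I_cm + md² = 2.029 + 5.073 = 7.102 kg·m².
L_eq = 7.102/(3.77 × 1.160) = 1.62 m.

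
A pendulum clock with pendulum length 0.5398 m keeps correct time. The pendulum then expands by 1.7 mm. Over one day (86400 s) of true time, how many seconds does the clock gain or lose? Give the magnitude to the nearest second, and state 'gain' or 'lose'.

lose 136 s

T ∝ √L, so T'/T = √(0.54150/0.5398) = 1.00157.
In 86400 s of true time the clock registers 86400/1.00157 = 86264.3 s, so it loses 136 s.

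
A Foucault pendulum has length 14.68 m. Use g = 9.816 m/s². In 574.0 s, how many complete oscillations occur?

74

T = 2π√(L/g) = 2π√(14.68/9.816) = 7.6838 s.
Number of complete oscillations = ⌊574.0/7.6838⌋ = ⌊74.703⌋ = 74.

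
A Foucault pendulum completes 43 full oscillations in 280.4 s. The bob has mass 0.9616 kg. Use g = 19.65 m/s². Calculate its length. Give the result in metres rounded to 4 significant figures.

21.17 m

T = 280.4/43 = 6.5209 s.
From T = 2π√(L/g), L = gT²/(4π²) = 19.65 × 6.5209²/(4π²) = 21.17 m.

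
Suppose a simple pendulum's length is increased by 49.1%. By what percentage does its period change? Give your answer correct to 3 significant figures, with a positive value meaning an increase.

22.1%

T ∝ √L, so T'/T = √(1.491) = 1.221.
Percentage change in T = (1.221 − 1) × 100% = 22.1%.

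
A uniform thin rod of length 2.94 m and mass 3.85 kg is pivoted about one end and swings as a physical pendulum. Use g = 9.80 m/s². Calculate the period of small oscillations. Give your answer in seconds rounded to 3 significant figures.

2.81 s

For a physical pendulum T = 2π√(I/(mgd)), with d = 1.470 m from pivot to centre of mass.
I_cm = mL²/12 = 3.85 × 2.94²/12 = 2.773 kg·m²; I = I_cm + md² = 2.773 + 3.85 × 1.470² = 11.09 kg·m².
T = 2π√(11.09/(3.85 × 9.80 × 1.470)) = 2.81 s.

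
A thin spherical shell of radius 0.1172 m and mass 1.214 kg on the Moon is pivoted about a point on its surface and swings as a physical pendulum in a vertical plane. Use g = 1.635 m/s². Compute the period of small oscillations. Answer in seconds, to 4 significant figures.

I_cm = (2/3)mr² = 0.011117 kg·m². The pivot is at distance d = 0.1172 m from the centre of mass.
By the parallel-axis theorem, I = I_cm + md² = 0.011117 + 0.016675 = 0.027792 kg·m².
T = 2π√(I/(mgd)) = 2π√(0.027792/(1.214 × 1.635 × 0.1172)) = 2.172 s.

2.172 s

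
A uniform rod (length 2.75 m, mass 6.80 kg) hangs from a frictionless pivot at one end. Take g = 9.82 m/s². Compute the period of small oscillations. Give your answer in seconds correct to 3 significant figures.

For a physical pendulum T = 2π√(I/(mgd)), with d = 1.375 m from pivot to centre of mass.
I_cm = mL²/12 = 6.80 × 2.75²/12 = 4.285 kg·m²; I = I_cm + md² = 4.285 + 6.80 × 1.375² = 17.14 kg·m².
T = 2π√(17.14/(6.80 × 9.82 × 1.375)) = 2.71 s.

2.71 s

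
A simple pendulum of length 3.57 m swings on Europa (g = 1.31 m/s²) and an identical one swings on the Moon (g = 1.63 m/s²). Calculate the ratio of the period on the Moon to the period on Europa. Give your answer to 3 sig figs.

T ∝ 1/√g, so T₂/T₁ = √(g₁/g₂) = √(1.31/1.63) = 0.896.

0.896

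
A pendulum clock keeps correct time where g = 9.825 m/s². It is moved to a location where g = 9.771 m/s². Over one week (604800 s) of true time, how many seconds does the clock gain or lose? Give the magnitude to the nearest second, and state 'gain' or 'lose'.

The clock's period scales as T ∝ 1/√g, so T'/T = √(9.825/9.771) = 1.00276.
In 604800 s of true time the clock registers 604800/1.00276 = 603135.7 s, so it loses 1664 s.

lose 1664 s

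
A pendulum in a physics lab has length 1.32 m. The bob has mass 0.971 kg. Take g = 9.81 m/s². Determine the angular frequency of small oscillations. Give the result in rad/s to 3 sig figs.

2.73 rad/s

ω = √(g/L) = √(9.81/1.32) = 2.73 rad/s.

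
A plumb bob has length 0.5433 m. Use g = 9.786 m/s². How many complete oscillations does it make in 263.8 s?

178

T = 2π√(L/g) = 2π√(0.5433/9.786) = 1.4805 s.
Number of complete oscillations = ⌊263.8/1.4805⌋ = ⌊178.19⌋ = 178.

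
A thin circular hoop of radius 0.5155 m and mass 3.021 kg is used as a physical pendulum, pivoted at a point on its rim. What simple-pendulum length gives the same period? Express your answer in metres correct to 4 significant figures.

1.031 m

The equivalent simple-pendulum length is L_eq = I/(md), where I is about the pivot and d = 0.51550 m.
I_cm = mR² = 0.80280 kg·m², so I = I_cm + md² = 0.80280 + 0.80280 = 1.6056 kg·m².
L_eq = 1.6056/(3.021 × 0.51550) = 1.031 m.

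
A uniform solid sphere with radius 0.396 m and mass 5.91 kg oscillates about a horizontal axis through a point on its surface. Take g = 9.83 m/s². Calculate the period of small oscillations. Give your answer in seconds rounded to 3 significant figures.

I_cm = (2/5)mr² = 0.3707 kg·m². The pivot is at distance d = 0.396 m from the centre of mass.
By the parallel-axis theorem, I = I_cm + md² = 0.3707 + 0.9268 = 1.297 kg·m².
T = 2π√(I/(mgd)) = 2π√(1.297/(5.91 × 9.83 × 0.396)) = 1.49 s.

1.49 s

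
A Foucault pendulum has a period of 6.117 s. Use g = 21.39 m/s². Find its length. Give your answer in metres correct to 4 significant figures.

20.27 m

From T = 2π√(L/g), L = gT²/(4π²) = 21.39 × 6.1170²/(4π²) = 20.27 m.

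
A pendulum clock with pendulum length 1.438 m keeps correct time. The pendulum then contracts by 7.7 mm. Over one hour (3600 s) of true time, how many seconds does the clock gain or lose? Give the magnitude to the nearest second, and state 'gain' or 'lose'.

gain 10 s

T ∝ √L, so T'/T = √(1.43030/1.438) = 0.997319.
In 3600 s of true time the clock registers 3600/0.997319 = 3609.7 s, so it gains 10 s.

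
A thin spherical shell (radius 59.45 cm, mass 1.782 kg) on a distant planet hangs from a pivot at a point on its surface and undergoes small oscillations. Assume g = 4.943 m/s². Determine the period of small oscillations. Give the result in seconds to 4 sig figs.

2.813 s

I_cm = (2/3)mr² = 0.41988 kg·m². The pivot is at distance d = 0.5945 m from the centre of mass.
By the parallel-axis theorem, I = I_cm + md² = 0.41988 + 0.62981 = 1.0497 kg·m².
T = 2π√(I/(mgd)) = 2π√(1.0497/(1.782 × 4.943 × 0.5945)) = 2.813 s.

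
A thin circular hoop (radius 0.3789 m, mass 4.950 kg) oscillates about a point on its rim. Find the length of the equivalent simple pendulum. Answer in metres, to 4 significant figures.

The equivalent simple-pendulum length is L_eq = I/(md), where I is about the pivot and d = 0.37890 m.
I_cm = mR² = 0.71065 kg·m², so I = I_cm + md² = 0.71065 + 0.71065 = 1.4213 kg·m².
L_eq = 1.4213/(4.950 × 0.37890) = 0.7578 m.

0.7578 m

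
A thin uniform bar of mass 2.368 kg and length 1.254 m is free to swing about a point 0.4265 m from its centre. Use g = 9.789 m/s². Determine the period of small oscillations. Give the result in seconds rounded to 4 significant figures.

1.720 s

For a physical pendulum T = 2π√(I/(mgd)), with d = 0.42650 m from pivot to centre of mass.
I_cm = mL²/12 = 2.368 × 1.254²/12 = 0.31031 kg·m²; I = I_cm + md² = 0.31031 + 2.368 × 0.42650² = 0.74105 kg·m².
T = 2π√(0.74105/(2.368 × 9.789 × 0.42650)) = 1.720 s.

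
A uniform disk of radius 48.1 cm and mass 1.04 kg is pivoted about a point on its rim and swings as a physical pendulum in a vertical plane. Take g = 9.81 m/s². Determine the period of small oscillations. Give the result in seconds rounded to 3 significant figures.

1.70 s

I_cm = ½mr² = 0.1203 kg·m². The pivot is at distance d = 0.481 m from the centre of mass.
By the parallel-axis theorem, I = I_cm + md² = 0.1203 + 0.2406 = 0.3609 kg·m².
T = 2π√(I/(mgd)) = 2π√(0.3609/(1.04 × 9.81 × 0.481)) = 1.70 s.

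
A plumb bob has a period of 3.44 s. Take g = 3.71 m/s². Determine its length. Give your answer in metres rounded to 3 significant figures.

1.11 m

From T = 2π√(L/g), L = gT²/(4π²) = 3.71 × 3.440²/(4π²) = 1.11 m.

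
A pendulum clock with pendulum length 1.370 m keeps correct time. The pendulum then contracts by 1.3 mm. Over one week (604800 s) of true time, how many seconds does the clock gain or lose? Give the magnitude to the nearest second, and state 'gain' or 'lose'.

gain 287 s

T ∝ √L, so T'/T = √(1.36870/1.370) = 0.999525.
In 604800 s of true time the clock registers 604800/0.999525 = 605087.2 s, so it gains 287 s.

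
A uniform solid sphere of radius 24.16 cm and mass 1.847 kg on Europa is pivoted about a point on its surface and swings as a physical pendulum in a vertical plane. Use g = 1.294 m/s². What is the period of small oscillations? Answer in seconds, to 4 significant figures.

3.212 s

I_cm = (2/5)mr² = 0.043124 kg·m². The pivot is at distance d = 0.2416 m from the centre of mass.
By the parallel-axis theorem, I = I_cm + md² = 0.043124 + 0.10781 = 0.15093 kg·m².
T = 2π√(I/(mgd)) = 2π√(0.15093/(1.847 × 1.294 × 0.2416)) = 3.212 s.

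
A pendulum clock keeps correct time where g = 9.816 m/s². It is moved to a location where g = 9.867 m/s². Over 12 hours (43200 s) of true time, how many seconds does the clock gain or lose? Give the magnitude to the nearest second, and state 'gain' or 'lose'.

The clock's period scales as T ∝ 1/√g, so T'/T = √(9.816/9.867) = 0.997412.
In 43200 s of true time the clock registers 43200/0.997412 = 43312.1 s, so it gains 112 s.

gain 112 s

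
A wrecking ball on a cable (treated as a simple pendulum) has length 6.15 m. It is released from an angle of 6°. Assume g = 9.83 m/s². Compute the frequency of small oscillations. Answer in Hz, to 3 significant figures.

T = 2π√(L/g) = 2π√(6.15/9.83) = 4.970 s, so f = 1/T = 0.201 Hz.

0.201 Hz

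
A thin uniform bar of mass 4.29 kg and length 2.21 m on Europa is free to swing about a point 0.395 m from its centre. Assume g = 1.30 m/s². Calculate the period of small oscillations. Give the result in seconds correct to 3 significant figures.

For a physical pendulum T = 2π√(I/(mgd)), with d = 0.3950 m from pivot to centre of mass.
I_cm = mL²/12 = 4.29 × 2.21²/12 = 1.746 kg·m²; I = I_cm + md² = 1.746 + 4.29 × 0.3950² = 2.415 kg·m².
T = 2π√(2.415/(4.29 × 1.30 × 0.3950)) = 6.58 s.

6.58 s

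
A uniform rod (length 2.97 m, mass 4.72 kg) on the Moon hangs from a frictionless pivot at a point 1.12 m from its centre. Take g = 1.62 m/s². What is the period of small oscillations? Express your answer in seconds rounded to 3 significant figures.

6.58 s

For a physical pendulum T = 2π√(I/(mgd)), with d = 1.120 m from pivot to centre of mass.
I_cm = mL²/12 = 4.72 × 2.97²/12 = 3.470 kg·m²; I = I_cm + md² = 3.470 + 4.72 × 1.120² = 9.390 kg·m².
T = 2π√(9.390/(4.72 × 1.62 × 1.120)) = 6.58 s.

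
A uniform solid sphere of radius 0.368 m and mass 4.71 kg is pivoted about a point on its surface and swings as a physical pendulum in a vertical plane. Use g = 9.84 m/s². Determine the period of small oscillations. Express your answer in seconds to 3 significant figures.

I_cm = (2/5)mr² = 0.2551 kg·m². The pivot is at distance d = 0.368 m from the centre of mass.
By the parallel-axis theorem, I = I_cm + md² = 0.2551 + 0.6378 = 0.8930 kg·m².
T = 2π√(I/(mgd)) = 2π√(0.8930/(4.71 × 9.84 × 0.368)) = 1.44 s.

1.44 s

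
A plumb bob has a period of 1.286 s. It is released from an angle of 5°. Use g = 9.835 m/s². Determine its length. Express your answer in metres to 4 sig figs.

From T = 2π√(L/g), L = gT²/(4π²) = 9.835 × 1.2860²/(4π²) = 0.4120 m.

0.4120 m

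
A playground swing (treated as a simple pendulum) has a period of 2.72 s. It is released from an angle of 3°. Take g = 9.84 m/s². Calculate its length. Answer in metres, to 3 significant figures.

1.84 m

From T = 2π√(L/g), L = gT²/(4π²) = 9.84 × 2.720²/(4π²) = 1.84 m.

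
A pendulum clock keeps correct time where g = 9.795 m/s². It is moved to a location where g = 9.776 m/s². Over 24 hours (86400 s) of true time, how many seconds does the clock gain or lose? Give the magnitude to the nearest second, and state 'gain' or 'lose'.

The clock's period scales as T ∝ 1/√g, so T'/T = √(9.795/9.776) = 1.00097.
In 86400 s of true time the clock registers 86400/1.00097 = 86316.2 s, so it loses 84 s.

lose 84 s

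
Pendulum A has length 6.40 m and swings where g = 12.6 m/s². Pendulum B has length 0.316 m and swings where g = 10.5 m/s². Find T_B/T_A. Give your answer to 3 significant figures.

0.243

T = 2π√(L/g), so T_B/T_A = √((L_B/g_B)/(L_A/g_A)) = √((0.316/10.5)/(6.40/12.6)) = 0.243.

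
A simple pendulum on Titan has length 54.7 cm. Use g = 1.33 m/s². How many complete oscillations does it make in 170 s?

T = 2π√(L/g) = 2π√(0.547/1.33) = 4.029 s.
Number of complete oscillations = ⌊170/4.029⌋ = ⌊42.19⌋ = 42.

42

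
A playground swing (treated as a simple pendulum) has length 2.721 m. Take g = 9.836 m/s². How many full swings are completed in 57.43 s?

T = 2π√(L/g) = 2π√(2.721/9.836) = 3.3047 s.
Number of complete oscillations = ⌊57.43/3.3047⌋ = ⌊17.378⌋ = 17.

17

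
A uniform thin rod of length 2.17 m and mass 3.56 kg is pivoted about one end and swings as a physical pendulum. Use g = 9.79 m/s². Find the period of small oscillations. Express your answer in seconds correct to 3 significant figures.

2.42 s

For a physical pendulum T = 2π√(I/(mgd)), with d = 1.085 m from pivot to centre of mass.
I_cm = mL²/12 = 3.56 × 2.17²/12 = 1.397 kg·m²; I = I_cm + md² = 1.397 + 3.56 × 1.085² = 5.588 kg·m².
T = 2π√(5.588/(3.56 × 9.79 × 1.085)) = 2.42 s.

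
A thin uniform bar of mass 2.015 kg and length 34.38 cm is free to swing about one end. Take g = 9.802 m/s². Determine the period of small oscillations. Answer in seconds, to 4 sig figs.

For a physical pendulum T = 2π√(I/(mgd)), with d = 0.17190 m from pivot to centre of mass.
I_cm = mL²/12 = 2.015 × 0.3438²/12 = 0.019847 kg·m²; I = I_cm + md² = 0.019847 + 2.015 × 0.17190² = 0.079390 kg·m².
T = 2π√(0.079390/(2.015 × 9.802 × 0.17190)) = 0.9608 s.

0.9608 s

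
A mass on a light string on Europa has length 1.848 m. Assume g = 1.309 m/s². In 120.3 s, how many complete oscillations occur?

16

T = 2π√(L/g) = 2π√(1.848/1.309) = 7.4655 s.
Number of complete oscillations = ⌊120.3/7.4655⌋ = ⌊16.114⌋ = 16.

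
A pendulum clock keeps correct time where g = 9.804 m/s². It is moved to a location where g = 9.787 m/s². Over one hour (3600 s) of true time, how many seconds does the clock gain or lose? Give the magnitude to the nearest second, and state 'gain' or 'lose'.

The clock's period scales as T ∝ 1/√g, so T'/T = √(9.804/9.787) = 1.00087.
In 3600 s of true time the clock registers 3600/1.00087 = 3596.9 s, so it loses 3 s.

lose 3 s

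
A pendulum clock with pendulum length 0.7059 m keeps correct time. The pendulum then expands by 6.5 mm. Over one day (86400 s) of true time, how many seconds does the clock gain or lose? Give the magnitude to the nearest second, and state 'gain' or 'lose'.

lose 395 s

T ∝ √L, so T'/T = √(0.71240/0.7059) = 1.00459.
In 86400 s of true time the clock registers 86400/1.00459 = 86004.9 s, so it loses 395 s.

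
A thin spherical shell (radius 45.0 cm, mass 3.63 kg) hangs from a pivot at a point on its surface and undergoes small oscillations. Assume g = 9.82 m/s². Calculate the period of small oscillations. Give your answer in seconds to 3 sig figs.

I_cm = (2/3)mr² = 0.4901 kg·m². The pivot is at distance d = 0.450 m from the centre of mass.
By the parallel-axis theorem, I = I_cm + md² = 0.4901 + 0.7351 = 1.225 kg·m².
T = 2π√(I/(mgd)) = 2π√(1.225/(3.63 × 9.82 × 0.450)) = 1.74 s.

1.74 s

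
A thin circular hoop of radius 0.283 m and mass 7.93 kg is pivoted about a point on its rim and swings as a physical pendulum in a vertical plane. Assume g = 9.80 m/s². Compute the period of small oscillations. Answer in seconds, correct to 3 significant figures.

I_cm = mr² = 0.6351 kg·m². The pivot is at distance d = 0.283 m from the centre of mass.
By the parallel-axis theorem, I = I_cm + md² = 0.6351 + 0.6351 = 1.270 kg·m².
T = 2π√(I/(mgd)) = 2π√(1.270/(7.93 × 9.80 × 0.283)) = 1.51 s.

1.51 s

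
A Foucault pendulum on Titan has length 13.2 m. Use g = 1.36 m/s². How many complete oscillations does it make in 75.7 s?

T = 2π√(L/g) = 2π√(13.2/1.36) = 19.57 s.
Number of complete oscillations = ⌊75.7/19.57⌋ = ⌊3.867⌋ = 3.

3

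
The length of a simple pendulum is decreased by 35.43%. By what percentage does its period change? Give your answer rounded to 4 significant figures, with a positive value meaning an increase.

T ∝ √L, so T'/T = √(0.64570) = 0.80355.
Percentage change in T = (0.80355 − 1) × 100% = -19.64%.

-19.64%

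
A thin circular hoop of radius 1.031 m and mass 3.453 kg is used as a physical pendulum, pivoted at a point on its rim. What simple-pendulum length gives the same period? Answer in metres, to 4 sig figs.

The equivalent simple-pendulum length is L_eq = I/(md), where I is about the pivot and d = 1.0310 m.
I_cm = mR² = 3.6704 kg·m², so I = I_cm + md² = 3.6704 + 3.6704 = 7.3408 kg·m².
L_eq = 7.3408/(3.453 × 1.0310) = 2.062 m.

2.062 m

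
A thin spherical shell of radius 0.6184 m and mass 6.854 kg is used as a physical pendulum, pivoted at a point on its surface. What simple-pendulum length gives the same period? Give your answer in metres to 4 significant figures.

The equivalent simple-pendulum length is L_eq = I/(md), where I is about the pivot and d = 0.61840 m.
I_cm = (2/3)mR² = 1.7474 kg·m², so I = I_cm + md² = 1.7474 + 2.6211 = 4.3685 kg·m².
L_eq = 4.3685/(6.854 × 0.61840) = 1.031 m.

1.031 m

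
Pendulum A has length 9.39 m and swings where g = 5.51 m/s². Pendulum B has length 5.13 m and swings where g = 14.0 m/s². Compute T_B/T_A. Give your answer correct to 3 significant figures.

T = 2π√(L/g), so T_B/T_A = √((L_B/g_B)/(L_A/g_A)) = √((5.13/14.0)/(9.39/5.51)) = 0.464.

0.464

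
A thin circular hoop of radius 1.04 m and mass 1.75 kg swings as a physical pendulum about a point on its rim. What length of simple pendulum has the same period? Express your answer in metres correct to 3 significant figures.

The equivalent simple-pendulum length is L_eq = I/(md), where I is about the pivot and d = 1.040 m.
I_cm = mR² = 1.893 kg·m², so I = I_cm + md² = 1.893 + 1.893 = 3.786 kg·m².
L_eq = 3.786/(1.75 × 1.040) = 2.08 m.

2.08 m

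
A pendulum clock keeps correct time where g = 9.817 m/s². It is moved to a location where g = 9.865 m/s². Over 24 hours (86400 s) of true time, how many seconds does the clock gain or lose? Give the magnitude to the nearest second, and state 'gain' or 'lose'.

The clock's period scales as T ∝ 1/√g, so T'/T = √(9.817/9.865) = 0.997564.
In 86400 s of true time the clock registers 86400/0.997564 = 86611.0 s, so it gains 211 s.

gain 211 s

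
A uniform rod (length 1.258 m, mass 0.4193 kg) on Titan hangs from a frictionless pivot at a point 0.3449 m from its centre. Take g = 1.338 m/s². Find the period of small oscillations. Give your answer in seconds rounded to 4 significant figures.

For a physical pendulum T = 2π√(I/(mgd)), with d = 0.34490 m from pivot to centre of mass.
I_cm = mL²/12 = 0.4193 × 1.258²/12 = 0.055297 kg·m²; I = I_cm + md² = 0.055297 + 0.4193 × 0.34490² = 0.10518 kg·m².
T = 2π√(0.10518/(0.4193 × 1.338 × 0.34490)) = 4.632 s.

4.632 s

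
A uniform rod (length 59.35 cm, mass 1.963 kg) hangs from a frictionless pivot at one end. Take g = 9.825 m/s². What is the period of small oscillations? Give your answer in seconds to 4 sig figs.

For a physical pendulum T = 2π√(I/(mgd)), with d = 0.29675 m from pivot to centre of mass.
I_cm = mL²/12 = 1.963 × 0.5935²/12 = 0.057621 kg·m²; I = I_cm + md² = 0.057621 + 1.963 × 0.29675² = 0.23048 kg·m².
T = 2π√(0.23048/(1.963 × 9.825 × 0.29675)) = 1.261 s.

1.261 s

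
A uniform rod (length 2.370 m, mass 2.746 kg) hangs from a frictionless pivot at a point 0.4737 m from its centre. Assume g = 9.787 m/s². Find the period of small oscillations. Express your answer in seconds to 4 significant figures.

2.428 s

For a physical pendulum T = 2π√(I/(mgd)), with d = 0.47370 m from pivot to centre of mass.
I_cm = mL²/12 = 2.746 × 2.370²/12 = 1.2853 kg·m²; I = I_cm + md² = 1.2853 + 2.746 × 0.47370² = 1.9015 kg·m².
T = 2π√(1.9015/(2.746 × 9.787 × 0.47370)) = 2.428 s.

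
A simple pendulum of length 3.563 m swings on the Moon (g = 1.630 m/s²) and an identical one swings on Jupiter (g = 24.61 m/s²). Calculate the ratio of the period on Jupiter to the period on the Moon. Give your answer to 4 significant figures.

T ∝ 1/√g, so T₂/T₁ = √(g₁/g₂) = √(1.630/24.61) = 0.2574.

0.2574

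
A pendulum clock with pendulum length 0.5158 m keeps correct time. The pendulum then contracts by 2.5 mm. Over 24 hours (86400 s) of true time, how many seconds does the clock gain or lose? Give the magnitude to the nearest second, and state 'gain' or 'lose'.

T ∝ √L, so T'/T = √(0.51330/0.5158) = 0.997574.
In 86400 s of true time the clock registers 86400/0.997574 = 86610.1 s, so it gains 210 s.

gain 210 s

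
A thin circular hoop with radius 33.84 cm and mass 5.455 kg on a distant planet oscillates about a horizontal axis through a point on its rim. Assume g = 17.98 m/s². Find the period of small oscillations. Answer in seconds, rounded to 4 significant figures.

1.219 s

I_cm = mr² = 0.62468 kg·m². The pivot is at distance d = 0.3384 m from the centre of mass.
By the parallel-axis theorem, I = I_cm + md² = 0.62468 + 0.62468 = 1.2494 kg·m².
T = 2π√(I/(mgd)) = 2π√(1.2494/(5.455 × 17.98 × 0.3384)) = 1.219 s.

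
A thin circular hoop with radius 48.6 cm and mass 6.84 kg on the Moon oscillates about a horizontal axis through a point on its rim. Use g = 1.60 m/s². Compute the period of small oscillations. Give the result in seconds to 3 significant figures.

I_cm = mr² = 1.616 kg·m². The pivot is at distance d = 0.486 m from the centre of mass.
By the parallel-axis theorem, I = I_cm + md² = 1.616 + 1.616 = 3.231 kg·m².
T = 2π√(I/(mgd)) = 2π√(3.231/(6.84 × 1.60 × 0.486)) = 4.90 s.

4.90 s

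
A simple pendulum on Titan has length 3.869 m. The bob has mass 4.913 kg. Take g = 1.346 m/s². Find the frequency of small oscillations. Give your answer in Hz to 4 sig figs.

T = 2π√(L/g) = 2π√(3.869/1.346) = 10.653 s, so f = 1/T = 0.09387 Hz.

0.09387 Hz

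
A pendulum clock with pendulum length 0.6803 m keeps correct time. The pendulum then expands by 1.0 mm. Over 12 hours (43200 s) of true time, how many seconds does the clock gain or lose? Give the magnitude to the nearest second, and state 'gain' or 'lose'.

lose 32 s

T ∝ √L, so T'/T = √(0.68130/0.6803) = 1.00073.
In 43200 s of true time the clock registers 43200/1.00073 = 43168.3 s, so it loses 32 s.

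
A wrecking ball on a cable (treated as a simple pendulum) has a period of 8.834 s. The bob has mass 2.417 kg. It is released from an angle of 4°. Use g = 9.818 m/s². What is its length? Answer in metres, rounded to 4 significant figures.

From T = 2π√(L/g), L = gT²/(4π²) = 9.818 × 8.8340²/(4π²) = 19.41 m.

19.41 m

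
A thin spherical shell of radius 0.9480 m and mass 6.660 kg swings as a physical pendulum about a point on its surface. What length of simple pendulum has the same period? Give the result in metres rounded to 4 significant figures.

The equivalent simple-pendulum length is L_eq = I/(md), where I is about the pivot and d = 0.94800 m.
I_cm = (2/3)mR² = 3.9902 kg·m², so I = I_cm + md² = 3.9902 + 5.9854 = 9.9756 kg·m².
L_eq = 9.9756/(6.660 × 0.94800) = 1.580 m.

1.580 m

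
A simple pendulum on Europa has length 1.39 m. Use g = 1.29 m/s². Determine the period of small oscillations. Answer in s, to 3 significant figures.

6.52 s

T = 2π√(L/g) = 2π√(1.39/1.29) = 2π × 1.038 = 6.52 s.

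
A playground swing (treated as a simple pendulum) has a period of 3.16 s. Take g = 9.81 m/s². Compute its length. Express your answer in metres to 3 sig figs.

From T = 2π√(L/g), L = gT²/(4π²) = 9.81 × 3.160²/(4π²) = 2.48 m.

2.48 m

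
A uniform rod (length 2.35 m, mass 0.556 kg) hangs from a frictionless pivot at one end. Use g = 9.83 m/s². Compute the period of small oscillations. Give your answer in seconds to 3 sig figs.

2.51 s

For a physical pendulum T = 2π√(I/(mgd)), with d = 1.175 m from pivot to centre of mass.
I_cm = mL²/12 = 0.556 × 2.35²/12 = 0.2559 kg·m²; I = I_cm + md² = 0.2559 + 0.556 × 1.175² = 1.024 kg·m².
T = 2π√(1.024/(0.556 × 9.83 × 1.175)) = 2.51 s.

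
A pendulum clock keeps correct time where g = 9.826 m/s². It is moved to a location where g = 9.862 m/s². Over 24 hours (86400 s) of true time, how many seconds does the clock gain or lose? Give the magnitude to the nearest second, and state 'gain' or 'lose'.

gain 158 s

The clock's period scales as T ∝ 1/√g, so T'/T = √(9.826/9.862) = 0.998173.
In 86400 s of true time the clock registers 86400/0.998173 = 86558.1 s, so it gains 158 s.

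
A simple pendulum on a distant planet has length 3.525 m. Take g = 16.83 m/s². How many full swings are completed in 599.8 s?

208

T = 2π√(L/g) = 2π√(3.525/16.83) = 2.8755 s.
Number of complete oscillations = ⌊599.8/2.8755⌋ = ⌊208.59⌋ = 208.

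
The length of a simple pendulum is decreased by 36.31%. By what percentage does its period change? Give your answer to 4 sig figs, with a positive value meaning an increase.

-20.19%

T ∝ √L, so T'/T = √(0.63690) = 0.79806.
Percentage change in T = (0.79806 − 1) × 100% = -20.19%.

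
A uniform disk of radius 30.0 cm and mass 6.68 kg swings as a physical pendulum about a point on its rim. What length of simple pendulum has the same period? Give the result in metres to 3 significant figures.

0.450 m

The equivalent simple-pendulum length is L_eq = I/(md), where I is about the pivot and d = 0.3000 m.
I_cm = ½mR² = 0.3006 kg·m², so I = I_cm + md² = 0.3006 + 0.6012 = 0.9018 kg·m².
L_eq = 0.9018/(6.68 × 0.3000) = 0.450 m.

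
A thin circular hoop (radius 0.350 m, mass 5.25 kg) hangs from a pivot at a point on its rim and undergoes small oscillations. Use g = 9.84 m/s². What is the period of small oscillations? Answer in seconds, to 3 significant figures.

1.68 s

I_cm = mr² = 0.6431 kg·m². The pivot is at distance d = 0.350 m from the centre of mass.
By the parallel-axis theorem, I = I_cm + md² = 0.6431 + 0.6431 = 1.286 kg·m².
T = 2π√(I/(mgd)) = 2π√(1.286/(5.25 × 9.84 × 0.350)) = 1.68 s.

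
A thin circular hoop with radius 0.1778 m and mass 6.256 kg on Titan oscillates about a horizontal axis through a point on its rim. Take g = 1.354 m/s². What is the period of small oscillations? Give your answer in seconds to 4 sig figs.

I_cm = mr² = 0.19777 kg·m². The pivot is at distance d = 0.1778 m from the centre of mass.
By the parallel-axis theorem, I = I_cm + md² = 0.19777 + 0.19777 = 0.39554 kg·m².
T = 2π√(I/(mgd)) = 2π√(0.39554/(6.256 × 1.354 × 0.1778)) = 3.220 s.

3.220 s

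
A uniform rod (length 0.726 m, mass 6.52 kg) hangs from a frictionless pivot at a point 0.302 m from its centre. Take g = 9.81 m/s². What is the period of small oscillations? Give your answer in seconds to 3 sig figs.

1.34 s

For a physical pendulum T = 2π√(I/(mgd)), with d = 0.3020 m from pivot to centre of mass.
I_cm = mL²/12 = 6.52 × 0.726²/12 = 0.2864 kg·m²; I = I_cm + md² = 0.2864 + 6.52 × 0.3020² = 0.8810 kg·m².
T = 2π√(0.8810/(6.52 × 9.81 × 0.3020)) = 1.34 s.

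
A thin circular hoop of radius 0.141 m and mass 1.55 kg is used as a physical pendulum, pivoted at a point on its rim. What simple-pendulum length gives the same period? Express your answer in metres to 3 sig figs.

The equivalent simple-pendulum length is L_eq = I/(md), where I is about the pivot and d = 0.1410 m.
I_cm = mR² = 0.03082 kg·m², so I = I_cm + md² = 0.03082 + 0.03082 = 0.06163 kg·m².
L_eq = 0.06163/(1.55 × 0.1410) = 0.282 m.

0.282 m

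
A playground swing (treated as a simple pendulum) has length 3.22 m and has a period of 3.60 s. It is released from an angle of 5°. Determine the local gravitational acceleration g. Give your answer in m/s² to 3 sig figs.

9.81 m/s²

From T = 2π√(L/g), g = 4π²L/T² = 4π² × 3.22/3.600² = 9.81 m/s².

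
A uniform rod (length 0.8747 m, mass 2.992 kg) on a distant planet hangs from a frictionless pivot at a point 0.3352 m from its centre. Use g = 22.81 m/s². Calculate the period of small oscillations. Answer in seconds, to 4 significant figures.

0.9536 s

For a physical pendulum T = 2π√(I/(mgd)), with d = 0.33520 m from pivot to centre of mass.
I_cm = mL²/12 = 2.992 × 0.8747²/12 = 0.19076 kg·m²; I = I_cm + md² = 0.19076 + 2.992 × 0.33520² = 0.52694 kg·m².
T = 2π√(0.52694/(2.992 × 22.81 × 0.33520)) = 0.9536 s.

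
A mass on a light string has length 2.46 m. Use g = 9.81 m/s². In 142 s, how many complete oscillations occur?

45

T = 2π√(L/g) = 2π√(2.46/9.81) = 3.146 s.
Number of complete oscillations = ⌊142/3.146⌋ = ⌊45.13⌋ = 45.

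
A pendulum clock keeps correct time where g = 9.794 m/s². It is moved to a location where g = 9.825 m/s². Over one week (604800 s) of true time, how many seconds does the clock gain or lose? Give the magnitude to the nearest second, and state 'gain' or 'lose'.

gain 956 s

The clock's period scales as T ∝ 1/√g, so T'/T = √(9.794/9.825) = 0.998421.
In 604800 s of true time the clock registers 604800/0.998421 = 605756.4 s, so it gains 956 s.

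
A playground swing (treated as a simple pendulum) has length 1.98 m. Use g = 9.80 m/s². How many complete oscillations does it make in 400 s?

T = 2π√(L/g) = 2π√(1.98/9.80) = 2.824 s.
Number of complete oscillations = ⌊400/2.824⌋ = ⌊141.6⌋ = 141.

141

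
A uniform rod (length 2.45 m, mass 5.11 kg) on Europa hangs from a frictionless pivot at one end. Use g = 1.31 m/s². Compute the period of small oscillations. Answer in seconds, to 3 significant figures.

7.02 s

For a physical pendulum T = 2π√(I/(mgd)), with d = 1.225 m from pivot to centre of mass.
I_cm = mL²/12 = 5.11 × 2.45²/12 = 2.556 kg·m²; I = I_cm + md² = 2.556 + 5.11 × 1.225² = 10.22 kg·m².
T = 2π√(10.22/(5.11 × 1.31 × 1.225)) = 7.02 s.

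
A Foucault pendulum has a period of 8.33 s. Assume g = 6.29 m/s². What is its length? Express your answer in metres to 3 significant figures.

From T = 2π√(L/g), L = gT²/(4π²) = 6.29 × 8.330²/(4π²) = 11.1 m.

11.1 m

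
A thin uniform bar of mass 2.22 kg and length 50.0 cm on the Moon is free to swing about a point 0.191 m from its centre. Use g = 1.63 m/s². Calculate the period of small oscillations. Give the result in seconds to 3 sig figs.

For a physical pendulum T = 2π√(I/(mgd)), with d = 0.1910 m from pivot to centre of mass.
I_cm = mL²/12 = 2.22 × 0.500²/12 = 0.04625 kg·m²; I = I_cm + md² = 0.04625 + 2.22 × 0.1910² = 0.1272 kg·m².
T = 2π√(0.1272/(2.22 × 1.63 × 0.1910)) = 2.70 s.

2.70 s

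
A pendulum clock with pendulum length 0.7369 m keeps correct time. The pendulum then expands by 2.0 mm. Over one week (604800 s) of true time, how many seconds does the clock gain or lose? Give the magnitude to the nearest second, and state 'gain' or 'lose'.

T ∝ √L, so T'/T = √(0.73890/0.7369) = 1.00136.
In 604800 s of true time the clock registers 604800/1.00136 = 603980.9 s, so it loses 819 s.

lose 819 s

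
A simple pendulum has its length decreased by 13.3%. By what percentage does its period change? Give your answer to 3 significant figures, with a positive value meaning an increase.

-6.89%

T ∝ √L, so T'/T = √(0.8670) = 0.9311.
Percentage change in T = (0.9311 − 1) × 100% = -6.89%.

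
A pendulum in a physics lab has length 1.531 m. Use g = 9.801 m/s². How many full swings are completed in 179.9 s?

72

T = 2π√(L/g) = 2π√(1.531/9.801) = 2.4833 s.
Number of complete oscillations = ⌊179.9/2.4833⌋ = ⌊72.443⌋ = 72.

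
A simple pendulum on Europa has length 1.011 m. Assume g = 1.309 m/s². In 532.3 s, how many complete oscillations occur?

96

T = 2π√(L/g) = 2π√(1.011/1.309) = 5.5219 s.
Number of complete oscillations = ⌊532.3/5.5219⌋ = ⌊96.399⌋ = 96.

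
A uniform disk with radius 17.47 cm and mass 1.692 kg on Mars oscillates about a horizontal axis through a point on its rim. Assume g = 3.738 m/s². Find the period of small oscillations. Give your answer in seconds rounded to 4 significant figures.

I_cm = ½mr² = 0.025820 kg·m². The pivot is at distance d = 0.1747 m from the centre of mass.
By the parallel-axis theorem, I = I_cm + md² = 0.025820 + 0.051640 = 0.077460 kg·m².
T = 2π√(I/(mgd)) = 2π√(0.077460/(1.692 × 3.738 × 0.1747)) = 1.664 s.

1.664 s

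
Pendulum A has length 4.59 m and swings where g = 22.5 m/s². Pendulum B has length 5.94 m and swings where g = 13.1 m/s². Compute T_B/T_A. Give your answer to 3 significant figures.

1.49

T = 2π√(L/g), so T_B/T_A = √((L_B/g_B)/(L_A/g_A)) = √((5.94/13.1)/(4.59/22.5)) = 1.49.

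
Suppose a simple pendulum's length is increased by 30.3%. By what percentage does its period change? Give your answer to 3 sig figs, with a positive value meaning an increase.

T ∝ √L, so T'/T = √(1.303) = 1.141.
Percentage change in T = (1.141 − 1) × 100% = 14.1%.

14.1%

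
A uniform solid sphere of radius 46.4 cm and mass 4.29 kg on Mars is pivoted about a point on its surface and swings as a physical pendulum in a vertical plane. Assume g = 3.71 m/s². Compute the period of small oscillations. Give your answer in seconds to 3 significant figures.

I_cm = (2/5)mr² = 0.3694 kg·m². The pivot is at distance d = 0.464 m from the centre of mass.
By the parallel-axis theorem, I = I_cm + md² = 0.3694 + 0.9236 = 1.293 kg·m².
T = 2π√(I/(mgd)) = 2π√(1.293/(4.29 × 3.71 × 0.464)) = 2.63 s.

2.63 s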